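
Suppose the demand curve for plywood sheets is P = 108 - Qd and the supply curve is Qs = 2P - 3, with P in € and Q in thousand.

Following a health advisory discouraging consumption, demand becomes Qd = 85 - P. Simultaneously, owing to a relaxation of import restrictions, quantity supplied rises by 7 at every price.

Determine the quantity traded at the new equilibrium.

Solve the original market: 108 - P = 2P - 3, hence P = 37 and Q = 71.
After the shift, demand is Qd = 85 - P and supply is Qs = 2P + 4.
Equate the new curves: 85 - P = 2P + 4, giving 81 = 3P, P = 27, Q = 58.

58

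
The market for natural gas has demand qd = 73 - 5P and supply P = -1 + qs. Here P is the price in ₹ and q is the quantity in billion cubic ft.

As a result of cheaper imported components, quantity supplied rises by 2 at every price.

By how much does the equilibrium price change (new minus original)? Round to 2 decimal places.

Original equilibrium: 73 - 5P = P + 1 gives 72 = 6P, so P = 12 and q = 13.
With the change applied: demand qd = 73 - 5P, supply qs = P + 3.
Equate the new curves: 73 - 5P = P + 3, giving 70 = 6P, P = 35/3 ≈ 11.6667, q = 44/3 ≈ 14.6667.
ΔP = 11.6667 − 12 = -0.33.

-0.33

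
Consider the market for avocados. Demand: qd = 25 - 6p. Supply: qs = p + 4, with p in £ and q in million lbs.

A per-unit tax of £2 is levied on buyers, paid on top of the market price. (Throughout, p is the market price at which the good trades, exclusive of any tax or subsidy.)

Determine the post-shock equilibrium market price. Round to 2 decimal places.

Original equilibrium: 25 - 6p = p + 4 gives 21 = 7p, so p = 3 and q = 7.
Since buyers pay the price plus the tax, the effective demand curve becomes qd = 13 - 6p.
Setting them equal: 13 - 6p = p + 4 → 9 = 7p, so p = 9/7 ≈ 1.2857 and q = 37/7 ≈ 5.2857.

1.29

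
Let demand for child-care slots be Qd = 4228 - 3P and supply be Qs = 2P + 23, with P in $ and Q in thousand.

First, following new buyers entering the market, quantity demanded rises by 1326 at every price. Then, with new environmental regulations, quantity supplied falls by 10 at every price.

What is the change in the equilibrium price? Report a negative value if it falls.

Solve the original market: 4228 - 3P = 2P + 23, hence P = 841 and Q = 1705.
After the shift, demand is Qd = 5554 - 3P and supply is Qs = 2P + 13.
Clearing the new market: 5554 - 3P = 2P + 13, so P = 1108.2 and Q = 2229.4.
ΔP = 1108.2 − 841 = +267.2.

+267.2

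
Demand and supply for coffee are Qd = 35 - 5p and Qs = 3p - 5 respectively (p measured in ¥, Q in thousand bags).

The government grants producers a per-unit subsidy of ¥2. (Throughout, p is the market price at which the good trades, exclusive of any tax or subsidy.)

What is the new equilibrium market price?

Solve the original market: 35 - 5p = 3p - 5, hence p = 5 and Q = 10.
Since sellers receive the price plus the subsidy, the effective supply curve becomes Qs = 3p + 1.
Clearing the new market: 35 - 5p = 3p + 1, so p = 4.25 and Q = 13.75.

4.25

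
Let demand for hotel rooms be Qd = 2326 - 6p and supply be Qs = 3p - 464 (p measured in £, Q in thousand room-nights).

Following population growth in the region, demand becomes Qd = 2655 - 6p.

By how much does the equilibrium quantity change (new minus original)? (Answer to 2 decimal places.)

Initially, 2326 - 6p = 3p - 464, so 2790 = 9p and p = 310, Q = 466.
With the change applied: demand Qd = 2655 - 6p, supply Qs = 3p - 464.
Equate the new curves: 2655 - 6p = 3p - 464, giving 3119 = 9p, p = 3119/9 ≈ 346.5556, Q = 1727/3 ≈ 575.6667.
ΔQ = 575.6667 − 466 = +109.67.

+109.67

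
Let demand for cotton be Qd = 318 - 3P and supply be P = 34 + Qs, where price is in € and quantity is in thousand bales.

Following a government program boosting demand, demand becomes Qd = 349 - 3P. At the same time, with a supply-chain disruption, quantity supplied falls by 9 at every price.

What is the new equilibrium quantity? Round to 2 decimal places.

55.00

Solve the original market: 318 - 3P = P - 34, hence P = 88 and Q = 54.
The shock moves the curves to Qd = 349 - 3P and Qs = P - 43.
New equilibrium: 349 - 3P = P - 43 ⇒ 392 = 4P ⇒ P = 98, Q = 55.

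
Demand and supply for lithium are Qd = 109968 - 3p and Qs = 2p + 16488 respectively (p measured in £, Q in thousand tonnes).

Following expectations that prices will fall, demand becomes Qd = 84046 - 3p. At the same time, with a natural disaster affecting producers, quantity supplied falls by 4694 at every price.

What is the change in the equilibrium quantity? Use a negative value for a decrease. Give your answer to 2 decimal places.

Before the shock: 109968 - 3p = 2p + 16488 ⇒ 93480 = 5p ⇒ p = 18696, Q = 53880.
After the shift, demand is Qd = 84046 - 3p and supply is Qs = 2p + 11794.
Clearing the new market: 84046 - 3p = 2p + 11794, so p = 14450.4 and Q = 40694.8.
ΔQ = 40694.8 − 53880 = -13185.20.

-13185.20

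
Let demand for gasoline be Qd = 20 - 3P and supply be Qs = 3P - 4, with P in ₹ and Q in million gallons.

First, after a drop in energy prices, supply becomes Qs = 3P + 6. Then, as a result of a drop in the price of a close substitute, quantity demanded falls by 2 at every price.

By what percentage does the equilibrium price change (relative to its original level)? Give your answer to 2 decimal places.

-50.00

Initially, 20 - 3P = 3P - 4, so 24 = 6P and P = 4, Q = 8.
With the change applied: demand Qd = 18 - 3P, supply Qs = 3P + 6.
Setting them equal: 18 - 3P = 3P + 6 → 12 = 6P, so P = 2 and Q = 12.
%ΔP = (2 − 4) / 4 × 100 = -50.00%.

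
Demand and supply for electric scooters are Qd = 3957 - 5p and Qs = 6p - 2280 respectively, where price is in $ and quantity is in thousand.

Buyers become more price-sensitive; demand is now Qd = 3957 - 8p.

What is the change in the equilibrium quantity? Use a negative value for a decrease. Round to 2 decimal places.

Original equilibrium: 3957 - 5p = 6p - 2280 gives 6237 = 11p, so p = 567 and Q = 1122.
After the shift, demand is Qd = 3957 - 8p and supply is Qs = 6p - 2280.
Clearing the new market: 3957 - 8p = 6p - 2280, so p = 445.5 and Q = 393.
ΔQ = 393 − 1122 = -729.00.

-729.00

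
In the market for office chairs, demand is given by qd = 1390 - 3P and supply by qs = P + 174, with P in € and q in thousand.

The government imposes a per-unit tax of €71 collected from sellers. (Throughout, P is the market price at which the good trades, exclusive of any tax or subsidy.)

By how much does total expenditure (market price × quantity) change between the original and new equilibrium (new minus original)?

Initially, 1390 - 3P = P + 174, so 1216 = 4P and P = 304, q = 478.
Since sellers keep the price net of the tax, the effective supply curve becomes qs = P + 103.
Equate the new curves: 1390 - 3P = P + 103, giving 1287 = 4P, P = 321.75, q = 424.75.
Expenditure moves from 304×478 = 145312 to 321.75×424.75 = 136663.3125; change = -8648.6875.

-8648.6875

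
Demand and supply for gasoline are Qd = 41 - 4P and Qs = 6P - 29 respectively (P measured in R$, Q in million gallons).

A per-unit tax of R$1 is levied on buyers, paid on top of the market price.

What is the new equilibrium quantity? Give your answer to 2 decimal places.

Solve the original market: 41 - 4P = 6P - 29, hence P = 7 and Q = 13.
Since buyers pay the price plus the tax, the effective demand curve becomes Qd = 37 - 4P.
Equate the new curves: 37 - 4P = 6P - 29, giving 66 = 10P, P = 6.6, Q = 10.6.

10.60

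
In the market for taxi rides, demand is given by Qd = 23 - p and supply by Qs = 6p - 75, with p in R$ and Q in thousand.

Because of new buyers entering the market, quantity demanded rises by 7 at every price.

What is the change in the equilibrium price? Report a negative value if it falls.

Solve the original market: 23 - p = 6p - 75, hence p = 14 and Q = 9.
The new curves are Qd = 30 - p (demand) and Qs = 6p - 75 (supply).
New equilibrium: 30 - p = 6p - 75 ⇒ 105 = 7p ⇒ p = 15, Q = 15.
Δp = 15 − 14 = +1.

+1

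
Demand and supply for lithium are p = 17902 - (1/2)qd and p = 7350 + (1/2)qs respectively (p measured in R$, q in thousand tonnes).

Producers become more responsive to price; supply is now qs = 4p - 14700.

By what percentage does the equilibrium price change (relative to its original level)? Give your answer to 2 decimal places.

-33.33

Before the shock: 35804 - 2p = 2p - 14700 ⇒ 50504 = 4p ⇒ p = 12626, q = 10552.
With the change applied: demand qd = 35804 - 2p, supply qs = 4p - 14700.
Setting them equal: 35804 - 2p = 4p - 14700 → 50504 = 6p, so p = 25252/3 ≈ 8417.3333 and q = 56908/3 ≈ 18969.3333.
%Δp = (8417.3333 − 12626) / 12626 × 100 = -33.33%.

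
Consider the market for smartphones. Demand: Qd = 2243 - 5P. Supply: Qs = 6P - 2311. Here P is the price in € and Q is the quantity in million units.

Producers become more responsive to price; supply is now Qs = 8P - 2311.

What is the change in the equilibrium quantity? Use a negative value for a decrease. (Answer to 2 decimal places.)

+318.46

Initially, 2243 - 5P = 6P - 2311, so 4554 = 11P and P = 414, Q = 173.
The shock moves the curves to Qd = 2243 - 5P and Qs = 8P - 2311.
Setting them equal: 2243 - 5P = 8P - 2311 → 4554 = 13P, so P = 4554/13 ≈ 350.3077 and Q = 6389/13 ≈ 491.4615.
ΔQ = 491.4615 − 173 = +318.46.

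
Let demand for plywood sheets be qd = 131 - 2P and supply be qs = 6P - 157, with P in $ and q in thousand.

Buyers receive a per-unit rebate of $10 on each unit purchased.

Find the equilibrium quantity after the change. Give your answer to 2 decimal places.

74.00

Original equilibrium: 131 - 2P = 6P - 157 gives 288 = 8P, so P = 36 and q = 59.
Since buyers' out-of-pocket price is the market price minus the rebate, the effective demand curve becomes qd = 151 - 2P.
New equilibrium: 151 - 2P = 6P - 157 ⇒ 308 = 8P ⇒ P = 38.5, q = 74.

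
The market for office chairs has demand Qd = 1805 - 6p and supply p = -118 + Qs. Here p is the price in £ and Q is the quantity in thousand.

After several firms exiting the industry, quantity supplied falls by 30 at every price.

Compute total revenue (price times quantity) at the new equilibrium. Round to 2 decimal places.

81750.22

Solve the original market: 1805 - 6p = p + 118, hence p = 241 and Q = 359.
After the shift, demand is Qd = 1805 - 6p and supply is Qs = p + 88.
Setting them equal: 1805 - 6p = p + 88 → 1717 = 7p, so p = 1717/7 ≈ 245.2857 and Q = 2333/7 ≈ 333.2857.
New expenditure = 245.2857 × 333.2857 = 81750.22.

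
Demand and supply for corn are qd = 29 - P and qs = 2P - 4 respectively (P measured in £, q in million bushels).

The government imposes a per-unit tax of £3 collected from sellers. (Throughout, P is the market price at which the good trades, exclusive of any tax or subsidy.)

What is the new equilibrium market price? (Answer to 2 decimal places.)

13.00

Solve the original market: 29 - P = 2P - 4, hence P = 11 and q = 18.
Since sellers keep the price net of the tax, the effective supply curve becomes qs = 2P - 10.
Setting them equal: 29 - P = 2P - 10 → 39 = 3P, so P = 13 and q = 16.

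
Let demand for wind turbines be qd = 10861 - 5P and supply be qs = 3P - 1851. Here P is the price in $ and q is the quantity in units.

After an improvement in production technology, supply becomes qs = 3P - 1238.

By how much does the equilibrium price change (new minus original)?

Original equilibrium: 10861 - 5P = 3P - 1851 gives 12712 = 8P, so P = 1589 and q = 2916.
After the shift, demand is qd = 10861 - 5P and supply is qs = 3P - 1238.
Clearing the new market: 10861 - 5P = 3P - 1238, so P = 1512.375 and q = 3299.125.
ΔP = 1512.375 − 1589 = -76.625.

-76.625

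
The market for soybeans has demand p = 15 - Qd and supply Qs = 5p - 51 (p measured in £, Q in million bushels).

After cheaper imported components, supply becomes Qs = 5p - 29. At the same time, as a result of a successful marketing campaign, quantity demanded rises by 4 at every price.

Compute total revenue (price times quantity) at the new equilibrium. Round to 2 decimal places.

88.00

Solve the original market: 15 - p = 5p - 51, hence p = 11 and Q = 4.
With the change applied: demand Qd = 19 - p, supply Qs = 5p - 29.
Clearing the new market: 19 - p = 5p - 29, so p = 8 and Q = 11.
New expenditure = 8 × 11 = 88.00.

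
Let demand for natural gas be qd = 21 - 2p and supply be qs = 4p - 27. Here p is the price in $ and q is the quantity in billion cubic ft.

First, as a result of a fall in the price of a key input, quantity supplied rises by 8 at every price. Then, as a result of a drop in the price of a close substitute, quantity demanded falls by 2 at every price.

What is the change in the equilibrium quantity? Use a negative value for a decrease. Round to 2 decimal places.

Initially, 21 - 2p = 4p - 27, so 48 = 6p and p = 8, q = 5.
The shock moves the curves to qd = 19 - 2p and qs = 4p - 19.
New equilibrium: 19 - 2p = 4p - 19 ⇒ 38 = 6p ⇒ p = 19/3 ≈ 6.3333, q = 19/3 ≈ 6.3333.
Δq = 6.3333 − 5 = +1.33.

+1.33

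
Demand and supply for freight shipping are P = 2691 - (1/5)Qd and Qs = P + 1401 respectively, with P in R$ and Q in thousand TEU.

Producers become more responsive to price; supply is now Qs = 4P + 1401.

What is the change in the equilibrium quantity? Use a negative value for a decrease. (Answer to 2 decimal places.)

+3348.33

Initially, 13455 - 5P = P + 1401, so 12054 = 6P and P = 2009, Q = 3410.
With the change applied: demand Qd = 13455 - 5P, supply Qs = 4P + 1401.
Equate the new curves: 13455 - 5P = 4P + 1401, giving 12054 = 9P, P = 4018/3 ≈ 1339.3333, Q = 20275/3 ≈ 6758.3333.
ΔQ = 6758.3333 − 3410 = +3348.33.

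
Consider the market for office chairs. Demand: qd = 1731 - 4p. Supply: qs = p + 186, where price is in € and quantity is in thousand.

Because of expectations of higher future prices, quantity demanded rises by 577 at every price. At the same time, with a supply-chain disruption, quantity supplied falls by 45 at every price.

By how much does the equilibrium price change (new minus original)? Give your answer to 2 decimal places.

Before the shock: 1731 - 4p = p + 186 ⇒ 1545 = 5p ⇒ p = 309, q = 495.
The shock moves the curves to qd = 2308 - 4p and qs = p + 141.
New equilibrium: 2308 - 4p = p + 141 ⇒ 2167 = 5p ⇒ p = 433.4, q = 574.4.
Δp = 433.4 − 309 = +124.40.

+124.40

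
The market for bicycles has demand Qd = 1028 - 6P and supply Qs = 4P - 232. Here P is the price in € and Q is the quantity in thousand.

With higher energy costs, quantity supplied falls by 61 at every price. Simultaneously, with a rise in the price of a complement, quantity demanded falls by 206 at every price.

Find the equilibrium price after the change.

111.5

Initially, 1028 - 6P = 4P - 232, so 1260 = 10P and P = 126, Q = 272.
The shock moves the curves to Qd = 822 - 6P and Qs = 4P - 293.
New equilibrium: 822 - 6P = 4P - 293 ⇒ 1115 = 10P ⇒ P = 111.5, Q = 153.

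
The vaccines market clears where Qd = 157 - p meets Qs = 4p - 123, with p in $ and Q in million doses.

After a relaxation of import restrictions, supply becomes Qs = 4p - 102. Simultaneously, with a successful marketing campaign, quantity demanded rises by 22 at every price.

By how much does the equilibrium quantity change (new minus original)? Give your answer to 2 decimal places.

Before the shock: 157 - p = 4p - 123 ⇒ 280 = 5p ⇒ p = 56, Q = 101.
After the shift, demand is Qd = 179 - p and supply is Qs = 4p - 102.
Clearing the new market: 179 - p = 4p - 102, so p = 56.2 and Q = 122.8.
ΔQ = 122.8 − 101 = +21.80.

+21.80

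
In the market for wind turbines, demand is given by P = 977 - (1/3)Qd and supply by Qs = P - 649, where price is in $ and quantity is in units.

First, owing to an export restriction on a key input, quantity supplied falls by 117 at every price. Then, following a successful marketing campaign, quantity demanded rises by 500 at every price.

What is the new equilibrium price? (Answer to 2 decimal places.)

1049.25

Original equilibrium: 2931 - 3P = P - 649 gives 3580 = 4P, so P = 895 and Q = 246.
The new curves are Qd = 3431 - 3P (demand) and Qs = P - 766 (supply).
New equilibrium: 3431 - 3P = P - 766 ⇒ 4197 = 4P ⇒ P = 1049.25, Q = 283.25.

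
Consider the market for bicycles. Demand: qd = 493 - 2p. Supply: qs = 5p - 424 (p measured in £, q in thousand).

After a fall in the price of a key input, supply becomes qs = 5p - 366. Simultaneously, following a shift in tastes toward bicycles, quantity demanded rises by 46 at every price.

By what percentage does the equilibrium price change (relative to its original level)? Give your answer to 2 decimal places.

-1.31

Solve the original market: 493 - 2p = 5p - 424, hence p = 131 and q = 231.
The shock moves the curves to qd = 539 - 2p and qs = 5p - 366.
Clearing the new market: 539 - 2p = 5p - 366, so p = 905/7 ≈ 129.2857 and q = 1963/7 ≈ 280.4286.
%Δp = (129.2857 − 131) / 131 × 100 = -1.31%.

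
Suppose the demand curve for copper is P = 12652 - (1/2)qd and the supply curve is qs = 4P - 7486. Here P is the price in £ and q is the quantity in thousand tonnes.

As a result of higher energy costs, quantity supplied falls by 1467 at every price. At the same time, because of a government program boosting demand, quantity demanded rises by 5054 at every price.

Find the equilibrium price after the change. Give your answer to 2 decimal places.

Original equilibrium: 25304 - 2P = 4P - 7486 gives 32790 = 6P, so P = 5465 and q = 14374.
The shock moves the curves to qd = 30358 - 2P and qs = 4P - 8953.
Clearing the new market: 30358 - 2P = 4P - 8953, so P = 39311/6 ≈ 6551.8333 and q = 51763/3 ≈ 17254.3333.

6551.83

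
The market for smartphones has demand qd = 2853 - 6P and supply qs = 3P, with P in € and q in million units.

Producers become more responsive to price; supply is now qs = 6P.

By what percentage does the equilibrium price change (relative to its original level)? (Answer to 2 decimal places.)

-25.00

Original equilibrium: 2853 - 6P = 3P gives 2853 = 9P, so P = 317 and q = 951.
With the change applied: demand qd = 2853 - 6P, supply qs = 6P.
Clearing the new market: 2853 - 6P = 6P, so P = 237.75 and q = 1426.5.
%ΔP = (237.75 − 317) / 317 × 100 = -25.00%.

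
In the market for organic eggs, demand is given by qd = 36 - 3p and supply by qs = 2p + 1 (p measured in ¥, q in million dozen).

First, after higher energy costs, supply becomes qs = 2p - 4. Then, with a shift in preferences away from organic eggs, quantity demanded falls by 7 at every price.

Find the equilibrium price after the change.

Solve the original market: 36 - 3p = 2p + 1, hence p = 7 and q = 15.
The shock moves the curves to qd = 29 - 3p and qs = 2p - 4.
Equate the new curves: 29 - 3p = 2p - 4, giving 33 = 5p, p = 6.6, q = 9.2.

6.6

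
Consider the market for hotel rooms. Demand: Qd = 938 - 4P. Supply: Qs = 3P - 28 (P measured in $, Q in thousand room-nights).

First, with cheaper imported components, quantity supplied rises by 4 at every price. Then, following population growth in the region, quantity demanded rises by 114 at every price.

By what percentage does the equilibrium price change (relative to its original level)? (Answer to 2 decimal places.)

+11.39

Solve the original market: 938 - 4P = 3P - 28, hence P = 138 and Q = 386.
After the shift, demand is Qd = 1052 - 4P and supply is Qs = 3P - 24.
Clearing the new market: 1052 - 4P = 3P - 24, so P = 1076/7 ≈ 153.7143 and Q = 3060/7 ≈ 437.1429.
%ΔP = (153.7143 − 138) / 138 × 100 = +11.39%.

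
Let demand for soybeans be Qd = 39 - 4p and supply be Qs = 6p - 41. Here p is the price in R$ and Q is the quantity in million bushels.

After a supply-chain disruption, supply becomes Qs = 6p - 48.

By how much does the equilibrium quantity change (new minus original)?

-2.8

Before the shock: 39 - 4p = 6p - 41 ⇒ 80 = 10p ⇒ p = 8, Q = 7.
After the shift, demand is Qd = 39 - 4p and supply is Qs = 6p - 48.
Equate the new curves: 39 - 4p = 6p - 48, giving 87 = 10p, p = 8.7, Q = 4.2.
ΔQ = 4.2 − 7 = -2.8.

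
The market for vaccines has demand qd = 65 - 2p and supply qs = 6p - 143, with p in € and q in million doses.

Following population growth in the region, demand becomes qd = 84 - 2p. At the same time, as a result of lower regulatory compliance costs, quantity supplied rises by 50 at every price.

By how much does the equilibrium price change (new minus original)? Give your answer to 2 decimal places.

Original equilibrium: 65 - 2p = 6p - 143 gives 208 = 8p, so p = 26 and q = 13.
With the change applied: demand qd = 84 - 2p, supply qs = 6p - 93.
Equate the new curves: 84 - 2p = 6p - 93, giving 177 = 8p, p = 22.125, q = 39.75.
Δp = 22.125 − 26 = -3.88.

-3.88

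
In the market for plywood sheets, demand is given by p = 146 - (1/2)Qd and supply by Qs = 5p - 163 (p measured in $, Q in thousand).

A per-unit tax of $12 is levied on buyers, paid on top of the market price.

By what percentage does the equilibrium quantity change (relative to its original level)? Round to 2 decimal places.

Original equilibrium: 292 - 2p = 5p - 163 gives 455 = 7p, so p = 65 and Q = 162.
Since buyers pay the price plus the tax, the effective demand curve becomes Qd = 268 - 2p.
New equilibrium: 268 - 2p = 5p - 163 ⇒ 431 = 7p ⇒ p = 431/7 ≈ 61.5714, Q = 1014/7 ≈ 144.8571.
%ΔQ = (144.8571 − 162) / 162 × 100 = -10.58%.

-10.58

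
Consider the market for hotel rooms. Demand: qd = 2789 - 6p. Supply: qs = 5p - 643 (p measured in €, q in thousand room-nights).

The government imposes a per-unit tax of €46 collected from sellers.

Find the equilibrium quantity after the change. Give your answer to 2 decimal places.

791.55

Solve the original market: 2789 - 6p = 5p - 643, hence p = 312 and q = 917.
Since sellers keep the price net of the tax, the effective supply curve becomes qs = 5p - 873.
Setting them equal: 2789 - 6p = 5p - 873 → 3662 = 11p, so p = 3662/11 ≈ 332.9091 and q = 8707/11 ≈ 791.5455.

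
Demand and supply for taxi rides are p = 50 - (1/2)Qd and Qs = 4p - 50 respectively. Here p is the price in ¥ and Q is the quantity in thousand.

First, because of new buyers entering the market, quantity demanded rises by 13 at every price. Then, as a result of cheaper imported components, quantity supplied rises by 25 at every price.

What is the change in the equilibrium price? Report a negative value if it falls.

Before the shock: 100 - 2p = 4p - 50 ⇒ 150 = 6p ⇒ p = 25, Q = 50.
The shock moves the curves to Qd = 113 - 2p and Qs = 4p - 25.
Setting them equal: 113 - 2p = 4p - 25 → 138 = 6p, so p = 23 and Q = 67.
Δp = 23 − 25 = -2.

-2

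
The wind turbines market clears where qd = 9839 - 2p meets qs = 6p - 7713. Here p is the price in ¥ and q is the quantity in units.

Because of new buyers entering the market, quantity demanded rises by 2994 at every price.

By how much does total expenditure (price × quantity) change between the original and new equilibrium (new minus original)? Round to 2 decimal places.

Solve the original market: 9839 - 2p = 6p - 7713, hence p = 2194 and q = 5451.
After the shift, demand is qd = 12833 - 2p and supply is qs = 6p - 7713.
Setting them equal: 12833 - 2p = 6p - 7713 → 20546 = 8p, so p = 2568.25 and q = 7696.5.
Expenditure moves from 2194×5451 = 11959494 to 2568.25×7696.5 = 19766536.125; change = +7807042.13.

+7807042.13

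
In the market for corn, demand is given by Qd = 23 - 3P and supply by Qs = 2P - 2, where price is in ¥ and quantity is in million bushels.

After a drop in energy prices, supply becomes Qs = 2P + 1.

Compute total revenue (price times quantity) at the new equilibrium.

43.12

Original equilibrium: 23 - 3P = 2P - 2 gives 25 = 5P, so P = 5 and Q = 8.
With the change applied: demand Qd = 23 - 3P, supply Qs = 2P + 1.
Equate the new curves: 23 - 3P = 2P + 1, giving 22 = 5P, P = 4.4, Q = 9.8.
New expenditure = 4.4 × 9.8 = 43.12.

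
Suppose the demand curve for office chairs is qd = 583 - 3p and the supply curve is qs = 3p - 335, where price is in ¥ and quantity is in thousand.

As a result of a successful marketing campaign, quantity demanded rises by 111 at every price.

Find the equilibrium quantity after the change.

Before the shock: 583 - 3p = 3p - 335 ⇒ 918 = 6p ⇒ p = 153, q = 124.
The shock moves the curves to qd = 694 - 3p and qs = 3p - 335.
Clearing the new market: 694 - 3p = 3p - 335, so p = 171.5 and q = 179.5.

179.5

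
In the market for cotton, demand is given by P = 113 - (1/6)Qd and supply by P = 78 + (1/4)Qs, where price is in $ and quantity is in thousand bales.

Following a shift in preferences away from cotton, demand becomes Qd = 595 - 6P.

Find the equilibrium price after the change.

90.7

Original equilibrium: 678 - 6P = 4P - 312 gives 990 = 10P, so P = 99 and Q = 84.
After the shift, demand is Qd = 595 - 6P and supply is Qs = 4P - 312.
Equate the new curves: 595 - 6P = 4P - 312, giving 907 = 10P, P = 90.7, Q = 50.8.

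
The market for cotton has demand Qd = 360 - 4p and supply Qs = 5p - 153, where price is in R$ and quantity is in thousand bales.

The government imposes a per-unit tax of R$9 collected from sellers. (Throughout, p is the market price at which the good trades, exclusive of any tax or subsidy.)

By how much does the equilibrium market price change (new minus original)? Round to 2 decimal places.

Initially, 360 - 4p = 5p - 153, so 513 = 9p and p = 57, Q = 132.
Since sellers keep the price net of the tax, the effective supply curve becomes Qs = 5p - 198.
New equilibrium: 360 - 4p = 5p - 198 ⇒ 558 = 9p ⇒ p = 62, Q = 112.
Δp = 62 − 57 = +5.00.

+5.00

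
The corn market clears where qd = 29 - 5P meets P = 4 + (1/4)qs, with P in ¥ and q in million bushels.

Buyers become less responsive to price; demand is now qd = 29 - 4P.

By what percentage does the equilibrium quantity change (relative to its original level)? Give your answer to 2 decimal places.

Before the shock: 29 - 5P = 4P - 16 ⇒ 45 = 9P ⇒ P = 5, q = 4.
After the shift, demand is qd = 29 - 4P and supply is qs = 4P - 16.
Clearing the new market: 29 - 4P = 4P - 16, so P = 5.625 and q = 6.5.
%Δq = (6.5 − 4) / 4 × 100 = +62.50%.

+62.50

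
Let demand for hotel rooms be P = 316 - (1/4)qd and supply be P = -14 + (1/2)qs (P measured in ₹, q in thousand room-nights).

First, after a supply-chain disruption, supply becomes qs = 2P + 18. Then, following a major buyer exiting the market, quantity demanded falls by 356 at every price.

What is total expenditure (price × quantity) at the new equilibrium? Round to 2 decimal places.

46675.56

Solve the original market: 1264 - 4P = 2P + 28, hence P = 206 and q = 440.
After the shift, demand is qd = 908 - 4P and supply is qs = 2P + 18.
Equate the new curves: 908 - 4P = 2P + 18, giving 890 = 6P, P = 445/3 ≈ 148.3333, q = 944/3 ≈ 314.6667.
New expenditure = 148.3333 × 314.6667 = 46675.56.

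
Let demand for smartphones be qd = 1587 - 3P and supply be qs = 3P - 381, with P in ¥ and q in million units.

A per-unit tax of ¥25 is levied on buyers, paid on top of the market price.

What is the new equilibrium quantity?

565.5

Before the shock: 1587 - 3P = 3P - 381 ⇒ 1968 = 6P ⇒ P = 328, q = 603.
Since buyers pay the price plus the tax, the effective demand curve becomes qd = 1512 - 3P.
Equate the new curves: 1512 - 3P = 3P - 381, giving 1893 = 6P, P = 315.5, q = 565.5.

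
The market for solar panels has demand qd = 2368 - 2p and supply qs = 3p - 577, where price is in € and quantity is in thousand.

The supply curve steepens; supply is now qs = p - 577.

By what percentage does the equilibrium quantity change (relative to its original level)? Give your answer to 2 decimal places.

Before the shock: 2368 - 2p = 3p - 577 ⇒ 2945 = 5p ⇒ p = 589, q = 1190.
After the shift, demand is qd = 2368 - 2p and supply is qs = p - 577.
New equilibrium: 2368 - 2p = p - 577 ⇒ 2945 = 3p ⇒ p = 2945/3 ≈ 981.6667, q = 1214/3 ≈ 404.6667.
%Δq = (404.6667 − 1190) / 1190 × 100 = -65.99%.

-65.99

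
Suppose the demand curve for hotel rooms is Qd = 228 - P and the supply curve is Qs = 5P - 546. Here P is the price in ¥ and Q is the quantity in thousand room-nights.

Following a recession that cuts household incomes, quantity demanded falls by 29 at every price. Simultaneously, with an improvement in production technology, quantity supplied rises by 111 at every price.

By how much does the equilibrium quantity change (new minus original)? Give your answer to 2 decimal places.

-5.67

Solve the original market: 228 - P = 5P - 546, hence P = 129 and Q = 99.
The shock moves the curves to Qd = 199 - P and Qs = 5P - 435.
New equilibrium: 199 - P = 5P - 435 ⇒ 634 = 6P ⇒ P = 317/3 ≈ 105.6667, Q = 280/3 ≈ 93.3333.
ΔQ = 93.3333 − 99 = -5.67.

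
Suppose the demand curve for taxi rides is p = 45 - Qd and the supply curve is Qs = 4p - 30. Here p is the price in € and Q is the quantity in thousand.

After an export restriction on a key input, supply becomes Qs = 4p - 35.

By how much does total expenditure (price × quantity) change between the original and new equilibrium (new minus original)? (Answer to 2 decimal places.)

+14.00

Original equilibrium: 45 - p = 4p - 30 gives 75 = 5p, so p = 15 and Q = 30.
The shock moves the curves to Qd = 45 - p and Qs = 4p - 35.
Equate the new curves: 45 - p = 4p - 35, giving 80 = 5p, p = 16, Q = 29.
Expenditure moves from 15×30 = 450 to 16×29 = 464; change = +14.00.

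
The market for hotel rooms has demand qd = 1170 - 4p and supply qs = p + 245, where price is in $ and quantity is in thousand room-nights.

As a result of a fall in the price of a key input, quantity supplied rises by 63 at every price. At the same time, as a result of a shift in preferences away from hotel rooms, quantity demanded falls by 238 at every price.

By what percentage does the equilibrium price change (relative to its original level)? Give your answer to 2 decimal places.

Original equilibrium: 1170 - 4p = p + 245 gives 925 = 5p, so p = 185 and q = 430.
The shock moves the curves to qd = 932 - 4p and qs = p + 308.
New equilibrium: 932 - 4p = p + 308 ⇒ 624 = 5p ⇒ p = 124.8, q = 432.8.
%Δp = (124.8 − 185) / 185 × 100 = -32.54%.

-32.54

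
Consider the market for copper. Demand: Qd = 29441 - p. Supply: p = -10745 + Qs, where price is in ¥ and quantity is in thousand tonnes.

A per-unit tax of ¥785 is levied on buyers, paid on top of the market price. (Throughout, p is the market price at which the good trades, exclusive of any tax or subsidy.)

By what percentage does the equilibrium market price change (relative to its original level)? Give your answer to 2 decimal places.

Before the shock: 29441 - p = p + 10745 ⇒ 18696 = 2p ⇒ p = 9348, Q = 20093.
Since buyers pay the price plus the tax, the effective demand curve becomes Qd = 28656 - p.
Setting them equal: 28656 - p = p + 10745 → 17911 = 2p, so p = 8955.5 and Q = 19700.5.
%Δp = (8955.5 − 9348) / 9348 × 100 = -4.20%.

-4.20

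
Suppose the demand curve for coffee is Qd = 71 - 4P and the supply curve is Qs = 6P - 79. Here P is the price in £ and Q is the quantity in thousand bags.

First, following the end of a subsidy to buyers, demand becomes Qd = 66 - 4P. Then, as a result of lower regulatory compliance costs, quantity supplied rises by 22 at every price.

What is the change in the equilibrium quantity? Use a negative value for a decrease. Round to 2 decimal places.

+5.80

Initially, 71 - 4P = 6P - 79, so 150 = 10P and P = 15, Q = 11.
After the shift, demand is Qd = 66 - 4P and supply is Qs = 6P - 57.
Clearing the new market: 66 - 4P = 6P - 57, so P = 12.3 and Q = 16.8.
ΔQ = 16.8 − 11 = +5.80.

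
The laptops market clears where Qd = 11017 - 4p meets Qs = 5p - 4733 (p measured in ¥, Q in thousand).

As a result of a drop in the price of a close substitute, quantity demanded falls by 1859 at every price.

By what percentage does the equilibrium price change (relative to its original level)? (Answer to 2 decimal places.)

Solve the original market: 11017 - 4p = 5p - 4733, hence p = 1750 and Q = 4017.
With the change applied: demand Qd = 9158 - 4p, supply Qs = 5p - 4733.
New equilibrium: 9158 - 4p = 5p - 4733 ⇒ 13891 = 9p ⇒ p = 13891/9 ≈ 1543.4444, Q = 26858/9 ≈ 2984.2222.
%Δp = (1543.4444 − 1750) / 1750 × 100 = -11.80%.

-11.80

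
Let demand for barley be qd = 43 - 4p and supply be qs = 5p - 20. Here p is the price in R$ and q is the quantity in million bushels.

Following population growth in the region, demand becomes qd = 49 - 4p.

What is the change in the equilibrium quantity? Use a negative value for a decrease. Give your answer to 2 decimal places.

+3.33

Original equilibrium: 43 - 4p = 5p - 20 gives 63 = 9p, so p = 7 and q = 15.
The new curves are qd = 49 - 4p (demand) and qs = 5p - 20 (supply).
New equilibrium: 49 - 4p = 5p - 20 ⇒ 69 = 9p ⇒ p = 23/3 ≈ 7.6667, q = 55/3 ≈ 18.3333.
Δq = 18.3333 − 15 = +3.33.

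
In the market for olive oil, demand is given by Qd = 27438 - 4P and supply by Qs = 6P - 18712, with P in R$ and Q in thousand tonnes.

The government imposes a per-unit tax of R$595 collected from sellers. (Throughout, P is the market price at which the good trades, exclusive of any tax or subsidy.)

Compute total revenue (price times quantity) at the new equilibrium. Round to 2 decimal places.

Original equilibrium: 27438 - 4P = 6P - 18712 gives 46150 = 10P, so P = 4615 and Q = 8978.
Since sellers keep the price net of the tax, the effective supply curve becomes Qs = 6P - 22282.
New equilibrium: 27438 - 4P = 6P - 22282 ⇒ 49720 = 10P ⇒ P = 4972, Q = 7550.
New expenditure = 4972 × 7550 = 37538600.00.

37538600.00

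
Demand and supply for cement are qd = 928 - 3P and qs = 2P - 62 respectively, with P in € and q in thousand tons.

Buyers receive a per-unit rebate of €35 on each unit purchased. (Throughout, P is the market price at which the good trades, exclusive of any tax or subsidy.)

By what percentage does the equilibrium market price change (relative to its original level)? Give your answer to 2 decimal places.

+10.61

Before the shock: 928 - 3P = 2P - 62 ⇒ 990 = 5P ⇒ P = 198, q = 334.
Since buyers' out-of-pocket price is the market price minus the rebate, the effective demand curve becomes qd = 1033 - 3P.
Clearing the new market: 1033 - 3P = 2P - 62, so P = 219 and q = 376.
%ΔP = (219 − 198) / 198 × 100 = +10.61%.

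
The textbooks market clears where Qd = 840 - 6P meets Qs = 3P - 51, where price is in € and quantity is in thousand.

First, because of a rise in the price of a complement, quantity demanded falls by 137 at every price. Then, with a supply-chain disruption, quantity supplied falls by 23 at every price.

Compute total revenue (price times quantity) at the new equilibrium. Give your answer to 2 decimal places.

15971.67

Original equilibrium: 840 - 6P = 3P - 51 gives 891 = 9P, so P = 99 and Q = 246.
With the change applied: demand Qd = 703 - 6P, supply Qs = 3P - 74.
New equilibrium: 703 - 6P = 3P - 74 ⇒ 777 = 9P ⇒ P = 259/3 ≈ 86.3333, Q = 185.
New expenditure = 86.3333 × 185 = 15971.67.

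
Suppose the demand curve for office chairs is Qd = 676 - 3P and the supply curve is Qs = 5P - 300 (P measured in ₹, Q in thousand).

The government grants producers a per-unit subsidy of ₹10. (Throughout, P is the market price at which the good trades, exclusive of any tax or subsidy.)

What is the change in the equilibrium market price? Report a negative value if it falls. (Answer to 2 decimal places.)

Original equilibrium: 676 - 3P = 5P - 300 gives 976 = 8P, so P = 122 and Q = 310.
Since sellers receive the price plus the subsidy, the effective supply curve becomes Qs = 5P - 250.
Setting them equal: 676 - 3P = 5P - 250 → 926 = 8P, so P = 115.75 and Q = 328.75.
ΔP = 115.75 − 122 = -6.25.

-6.25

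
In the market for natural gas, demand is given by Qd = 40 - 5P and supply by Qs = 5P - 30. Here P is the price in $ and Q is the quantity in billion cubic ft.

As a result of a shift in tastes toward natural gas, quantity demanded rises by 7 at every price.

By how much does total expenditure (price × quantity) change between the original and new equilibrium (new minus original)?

Initially, 40 - 5P = 5P - 30, so 70 = 10P and P = 7, Q = 5.
With the change applied: demand Qd = 47 - 5P, supply Qs = 5P - 30.
Equate the new curves: 47 - 5P = 5P - 30, giving 77 = 10P, P = 7.7, Q = 8.5.
Expenditure moves from 7×5 = 35 to 7.7×8.5 = 65.45; change = +30.45.

+30.45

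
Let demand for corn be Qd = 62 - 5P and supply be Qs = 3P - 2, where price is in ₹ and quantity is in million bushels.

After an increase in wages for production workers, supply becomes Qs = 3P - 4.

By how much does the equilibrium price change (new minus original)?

+0.25

Initially, 62 - 5P = 3P - 2, so 64 = 8P and P = 8, Q = 22.
The new curves are Qd = 62 - 5P (demand) and Qs = 3P - 4 (supply).
Clearing the new market: 62 - 5P = 3P - 4, so P = 8.25 and Q = 20.75.
ΔP = 8.25 − 8 = +0.25.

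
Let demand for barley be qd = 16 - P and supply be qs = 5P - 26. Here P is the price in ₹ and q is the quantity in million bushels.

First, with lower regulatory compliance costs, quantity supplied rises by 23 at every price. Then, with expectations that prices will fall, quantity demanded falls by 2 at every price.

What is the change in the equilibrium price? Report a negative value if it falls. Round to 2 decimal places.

-4.17

Original equilibrium: 16 - P = 5P - 26 gives 42 = 6P, so P = 7 and q = 9.
With the change applied: demand qd = 14 - P, supply qs = 5P - 3.
New equilibrium: 14 - P = 5P - 3 ⇒ 17 = 6P ⇒ P = 17/6 ≈ 2.8333, q = 67/6 ≈ 11.1667.
ΔP = 2.8333 − 7 = -4.17.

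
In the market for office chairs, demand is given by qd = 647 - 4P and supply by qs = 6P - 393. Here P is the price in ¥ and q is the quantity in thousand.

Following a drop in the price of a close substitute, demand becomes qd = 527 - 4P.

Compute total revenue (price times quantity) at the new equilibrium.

14628

Original equilibrium: 647 - 4P = 6P - 393 gives 1040 = 10P, so P = 104 and q = 231.
With the change applied: demand qd = 527 - 4P, supply qs = 6P - 393.
New equilibrium: 527 - 4P = 6P - 393 ⇒ 920 = 10P ⇒ P = 92, q = 159.
New expenditure = 92 × 159 = 14628.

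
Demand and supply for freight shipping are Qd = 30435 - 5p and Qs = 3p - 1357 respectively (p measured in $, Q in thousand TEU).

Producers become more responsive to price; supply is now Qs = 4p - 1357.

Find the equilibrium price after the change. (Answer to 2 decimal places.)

3532.44

Initially, 30435 - 5p = 3p - 1357, so 31792 = 8p and p = 3974, Q = 10565.
The new curves are Qd = 30435 - 5p (demand) and Qs = 4p - 1357 (supply).
Clearing the new market: 30435 - 5p = 4p - 1357, so p = 31792/9 ≈ 3532.4444 and Q = 114955/9 ≈ 12772.7778.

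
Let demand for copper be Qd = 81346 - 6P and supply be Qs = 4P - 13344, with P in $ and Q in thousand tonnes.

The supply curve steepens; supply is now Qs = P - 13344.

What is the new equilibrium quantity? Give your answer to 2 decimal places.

Solve the original market: 81346 - 6P = 4P - 13344, hence P = 9469 and Q = 24532.
The new curves are Qd = 81346 - 6P (demand) and Qs = P - 13344 (supply).
Setting them equal: 81346 - 6P = P - 13344 → 94690 = 7P, so P = 94690/7 ≈ 13527.1429 and Q = 1282/7 ≈ 183.1429.

183.14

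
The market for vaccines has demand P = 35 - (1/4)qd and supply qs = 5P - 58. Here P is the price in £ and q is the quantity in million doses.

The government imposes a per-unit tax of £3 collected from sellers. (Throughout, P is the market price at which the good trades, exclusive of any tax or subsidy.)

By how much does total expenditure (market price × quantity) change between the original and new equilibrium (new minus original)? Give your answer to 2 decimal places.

-71.11

Solve the original market: 140 - 4P = 5P - 58, hence P = 22 and q = 52.
Since sellers keep the price net of the tax, the effective supply curve becomes qs = 5P - 73.
Equate the new curves: 140 - 4P = 5P - 73, giving 213 = 9P, P = 71/3 ≈ 23.6667, q = 136/3 ≈ 45.3333.
Expenditure moves from 22×52 = 1144 to 23.6667×45.3333 = 1072.8889; change = -71.11.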